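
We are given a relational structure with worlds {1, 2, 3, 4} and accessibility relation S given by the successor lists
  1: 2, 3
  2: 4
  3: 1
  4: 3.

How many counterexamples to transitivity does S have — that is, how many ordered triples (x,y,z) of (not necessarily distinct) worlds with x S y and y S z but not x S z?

6

Enumerating: (1,2,4), (1,3,1), (2,4,3), (3,1,2), (3,1,3), (4,3,1).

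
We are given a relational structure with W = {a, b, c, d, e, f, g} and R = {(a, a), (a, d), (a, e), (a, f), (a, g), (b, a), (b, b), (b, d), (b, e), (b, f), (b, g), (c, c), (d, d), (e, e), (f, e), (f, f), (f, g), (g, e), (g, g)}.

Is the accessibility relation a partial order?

Yes

Reflexive: yes — every world is R-related to itself.
Transitive: yes — every two-step R-path is closed by a direct edge.
Antisymmetric: yes — no distinct pair is related both ways.
So R is a partial order.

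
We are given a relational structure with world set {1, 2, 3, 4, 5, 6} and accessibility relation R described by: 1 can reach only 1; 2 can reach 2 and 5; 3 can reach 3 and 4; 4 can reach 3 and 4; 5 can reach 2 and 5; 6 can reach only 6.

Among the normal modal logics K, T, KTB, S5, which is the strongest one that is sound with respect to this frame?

S5

Reflexive (axiom T): yes — every world is R-related to itself.
Symmetric (axiom B): yes — every pair in R has its reverse in R.
Euclidean (axiom 5): yes — any two successors of a common world are R-related.
So F validates K, T, KTB, S5. The strongest is S5.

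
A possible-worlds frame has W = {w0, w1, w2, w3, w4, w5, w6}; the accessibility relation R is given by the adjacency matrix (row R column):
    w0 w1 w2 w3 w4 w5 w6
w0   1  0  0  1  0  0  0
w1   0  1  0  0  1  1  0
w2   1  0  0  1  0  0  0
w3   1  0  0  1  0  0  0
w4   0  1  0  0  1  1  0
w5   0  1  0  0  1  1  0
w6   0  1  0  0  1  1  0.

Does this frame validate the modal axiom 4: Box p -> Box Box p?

Yes

Axiom 4 corresponds to the accessibility relation being transitive.
Transitive: yes — every two-step R-path is closed by a direct edge.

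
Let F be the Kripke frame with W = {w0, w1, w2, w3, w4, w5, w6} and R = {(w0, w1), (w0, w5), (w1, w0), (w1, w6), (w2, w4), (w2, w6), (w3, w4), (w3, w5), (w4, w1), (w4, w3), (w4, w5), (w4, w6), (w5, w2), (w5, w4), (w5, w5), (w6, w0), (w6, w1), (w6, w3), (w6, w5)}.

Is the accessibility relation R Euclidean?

Euclidean: no — w0 R w1 and w0 R w5, but not w1 R w5.

No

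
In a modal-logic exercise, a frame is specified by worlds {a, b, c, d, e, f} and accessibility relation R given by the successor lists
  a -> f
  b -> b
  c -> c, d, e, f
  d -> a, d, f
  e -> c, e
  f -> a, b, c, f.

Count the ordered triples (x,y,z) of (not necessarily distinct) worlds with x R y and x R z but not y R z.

Enumerating: (c,d,c), (c,d,e), (c,e,d), (c,e,f), (c,f,d), (c,f,e), (d,a,a), (d,a,d), (d,f,d), (f,a,a), (f,a,b), (f,a,c), (f,b,a), (f,b,c), (f,b,f), (f,c,a), (f,c,b).

17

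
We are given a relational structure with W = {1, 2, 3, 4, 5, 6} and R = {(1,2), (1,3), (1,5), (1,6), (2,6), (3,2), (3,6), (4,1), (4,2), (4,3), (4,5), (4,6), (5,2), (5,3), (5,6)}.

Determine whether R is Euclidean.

No

Euclidean: no — 1 R 2 and 1 R 3, but not 2 R 3.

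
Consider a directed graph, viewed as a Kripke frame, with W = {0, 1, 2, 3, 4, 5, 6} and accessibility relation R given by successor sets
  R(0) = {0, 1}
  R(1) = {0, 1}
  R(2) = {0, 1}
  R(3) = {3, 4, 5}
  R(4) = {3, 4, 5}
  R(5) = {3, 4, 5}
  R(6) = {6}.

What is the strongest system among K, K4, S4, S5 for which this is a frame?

K4

Transitive (axiom 4): yes — every two-step R-path is closed by a direct edge.
Reflexive (axiom T): no — 2 is not related to itself.
Euclidean (axiom 5): yes — any two successors of a common world are R-related.
So F validates K, K4; S4 would additionally require R to be reflexive. The strongest is K4.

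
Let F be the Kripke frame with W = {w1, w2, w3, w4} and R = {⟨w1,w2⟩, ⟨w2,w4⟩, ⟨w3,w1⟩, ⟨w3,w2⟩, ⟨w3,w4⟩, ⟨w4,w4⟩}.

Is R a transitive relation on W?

Transitive: no — w1 R w2 and w2 R w4, but not w1 R w4.

No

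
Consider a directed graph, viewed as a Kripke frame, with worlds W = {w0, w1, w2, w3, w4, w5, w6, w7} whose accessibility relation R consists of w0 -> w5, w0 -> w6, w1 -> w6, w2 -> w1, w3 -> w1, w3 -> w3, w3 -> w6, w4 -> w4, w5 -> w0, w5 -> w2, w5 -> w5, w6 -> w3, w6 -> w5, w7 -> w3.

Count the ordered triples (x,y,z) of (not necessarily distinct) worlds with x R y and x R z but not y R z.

15

Enumerating: (w0,w5,w6), (w0,w6,w6), (w1,w6,w6), (w2,w1,w1), (w3,w1,w1), (w3,w1,w3), (w3,w6,w1), (w3,w6,w6), (w5,w0,w0), (w5,w0,w2), (w5,w2,w0), (w5,w2,w2), (w5,w2,w5), (w6,w3,w5), (w6,w5,w3).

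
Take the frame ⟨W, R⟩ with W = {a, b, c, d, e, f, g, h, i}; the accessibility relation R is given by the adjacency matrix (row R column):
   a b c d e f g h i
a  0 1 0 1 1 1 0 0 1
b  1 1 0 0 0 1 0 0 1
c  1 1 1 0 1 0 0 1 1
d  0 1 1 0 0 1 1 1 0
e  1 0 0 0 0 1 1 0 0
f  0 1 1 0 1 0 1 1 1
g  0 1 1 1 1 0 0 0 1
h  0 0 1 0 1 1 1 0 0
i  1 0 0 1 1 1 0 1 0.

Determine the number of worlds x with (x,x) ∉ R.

Enumerating: a, d, e, f, g, h, i.

7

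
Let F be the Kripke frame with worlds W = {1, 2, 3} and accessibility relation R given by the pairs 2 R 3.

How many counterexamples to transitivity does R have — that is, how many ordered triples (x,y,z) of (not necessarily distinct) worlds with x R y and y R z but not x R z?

R is transitive; there are no such tuples.

0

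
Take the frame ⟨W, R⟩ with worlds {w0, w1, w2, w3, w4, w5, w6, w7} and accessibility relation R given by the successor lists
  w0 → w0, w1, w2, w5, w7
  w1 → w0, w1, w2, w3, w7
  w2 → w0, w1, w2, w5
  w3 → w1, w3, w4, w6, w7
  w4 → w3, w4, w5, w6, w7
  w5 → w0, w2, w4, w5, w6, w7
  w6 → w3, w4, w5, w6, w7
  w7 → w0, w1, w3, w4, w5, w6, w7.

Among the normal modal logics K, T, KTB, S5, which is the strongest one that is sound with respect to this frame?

Reflexive (axiom T): yes — every world is R-related to itself.
Symmetric (axiom B): yes — every pair in R has its reverse in R.
Euclidean (axiom 5): no — w0 R w1 and w0 R w5, but not w1 R w5.
So F validates K, T, KTB; S5 would additionally require R to be Euclidean. The strongest is KTB.

KTB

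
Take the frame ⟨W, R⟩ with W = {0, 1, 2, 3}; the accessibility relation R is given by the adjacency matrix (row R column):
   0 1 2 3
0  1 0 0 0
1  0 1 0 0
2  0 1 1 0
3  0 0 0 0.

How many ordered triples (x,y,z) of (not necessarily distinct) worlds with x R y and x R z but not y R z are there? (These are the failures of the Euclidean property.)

Enumerating: (2,1,2).

1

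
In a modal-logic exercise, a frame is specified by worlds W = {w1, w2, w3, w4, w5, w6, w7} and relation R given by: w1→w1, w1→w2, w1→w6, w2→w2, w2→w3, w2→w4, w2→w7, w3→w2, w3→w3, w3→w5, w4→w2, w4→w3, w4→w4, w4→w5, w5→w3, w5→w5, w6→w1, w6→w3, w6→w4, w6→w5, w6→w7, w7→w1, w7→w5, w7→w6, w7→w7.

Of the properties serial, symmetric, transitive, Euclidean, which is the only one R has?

serial

Serial: yes — every world has a successor (e.g. w1 R w1).
Symmetric: no — w1 R w2 but not w2 R w1.
Transitive: no — w1 R w2 and w2 R w3, but not w1 R w3.
Euclidean: no — w1 R w2 and w1 R w6, but not w2 R w6.
Only serial holds.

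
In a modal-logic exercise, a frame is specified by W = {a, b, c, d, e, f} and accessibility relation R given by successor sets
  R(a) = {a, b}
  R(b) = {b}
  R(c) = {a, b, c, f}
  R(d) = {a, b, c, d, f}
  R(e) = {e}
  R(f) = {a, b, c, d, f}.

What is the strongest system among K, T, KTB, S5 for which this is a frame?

Reflexive (axiom T): yes — every world is R-related to itself.
Symmetric (axiom B): no — a R b but not b R a.
Euclidean (axiom 5): no — c R a and c R f, but not a R f.
So F validates K, T; KTB would additionally require R to be symmetric. The strongest is T.

T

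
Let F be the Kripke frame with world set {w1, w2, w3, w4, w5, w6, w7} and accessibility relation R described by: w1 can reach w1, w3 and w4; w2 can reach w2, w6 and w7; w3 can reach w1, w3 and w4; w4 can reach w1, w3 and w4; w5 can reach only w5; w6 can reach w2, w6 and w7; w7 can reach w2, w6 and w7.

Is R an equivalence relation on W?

Yes

Reflexive: yes — every world is R-related to itself.
Symmetric: yes — every pair in R has its reverse in R.
Transitive: yes — every two-step R-path is closed by a direct edge.
So R is an equivalence relation.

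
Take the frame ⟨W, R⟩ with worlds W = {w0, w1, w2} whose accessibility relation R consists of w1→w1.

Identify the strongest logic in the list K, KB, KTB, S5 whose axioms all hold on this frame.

KB

Symmetric (axiom B): yes — every pair in R has its reverse in R.
Reflexive (axiom T): no — w0 is not related to itself.
Euclidean (axiom 5): yes — any two successors of a common world are R-related.
So F validates K, KB; KTB would additionally require R to be reflexive. The strongest is KB.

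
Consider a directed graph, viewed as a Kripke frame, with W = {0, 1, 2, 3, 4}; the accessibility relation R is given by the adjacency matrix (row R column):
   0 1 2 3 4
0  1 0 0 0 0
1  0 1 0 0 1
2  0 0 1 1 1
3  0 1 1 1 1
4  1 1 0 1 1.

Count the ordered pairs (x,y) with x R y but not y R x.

Enumerating: (2,4), (3,1), (4,0).

3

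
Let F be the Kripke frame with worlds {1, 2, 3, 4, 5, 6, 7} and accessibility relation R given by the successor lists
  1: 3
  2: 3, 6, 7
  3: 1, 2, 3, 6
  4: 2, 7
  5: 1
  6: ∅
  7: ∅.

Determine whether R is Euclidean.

Euclidean: no — 2 R 3 and 2 R 7, but not 3 R 7.

No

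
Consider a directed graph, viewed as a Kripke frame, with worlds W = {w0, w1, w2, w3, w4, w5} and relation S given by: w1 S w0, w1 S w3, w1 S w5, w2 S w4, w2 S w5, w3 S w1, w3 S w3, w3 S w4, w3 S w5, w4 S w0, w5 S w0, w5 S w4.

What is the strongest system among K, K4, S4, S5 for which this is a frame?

Transitive (axiom 4): no — w1 S w3 and w3 S w4, but not w1 S w4.
Reflexive (axiom T): no — w0 is not related to itself.
Euclidean (axiom 5): no — w1 S w0 and w1 S w3, but not w0 S w3.
So F validates K; K4 would additionally require S to be transitive. The strongest is K.

K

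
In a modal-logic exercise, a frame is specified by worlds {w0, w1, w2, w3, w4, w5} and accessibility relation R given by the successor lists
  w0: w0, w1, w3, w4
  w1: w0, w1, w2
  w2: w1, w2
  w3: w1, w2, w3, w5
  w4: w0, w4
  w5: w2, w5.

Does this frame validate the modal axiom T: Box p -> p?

Axiom T corresponds to the accessibility relation being reflexive.
Reflexive: yes — every world is R-related to itself.

Yes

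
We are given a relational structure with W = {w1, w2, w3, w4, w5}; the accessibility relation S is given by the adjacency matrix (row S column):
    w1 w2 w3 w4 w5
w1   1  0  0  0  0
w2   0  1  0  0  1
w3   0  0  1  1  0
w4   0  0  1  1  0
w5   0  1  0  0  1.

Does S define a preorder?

Yes

Reflexive: yes — every world is S-related to itself.
Transitive: yes — every two-step S-path is closed by a direct edge.
So S is a preorder.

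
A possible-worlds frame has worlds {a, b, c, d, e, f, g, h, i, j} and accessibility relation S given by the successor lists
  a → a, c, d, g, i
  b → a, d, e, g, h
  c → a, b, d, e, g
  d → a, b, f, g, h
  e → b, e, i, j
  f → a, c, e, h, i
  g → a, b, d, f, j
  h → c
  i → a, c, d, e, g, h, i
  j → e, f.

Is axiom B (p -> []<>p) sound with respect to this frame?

By correspondence theory, B is valid on a frame iff S is symmetric.
Symmetric: no — b S a but not a S b.

No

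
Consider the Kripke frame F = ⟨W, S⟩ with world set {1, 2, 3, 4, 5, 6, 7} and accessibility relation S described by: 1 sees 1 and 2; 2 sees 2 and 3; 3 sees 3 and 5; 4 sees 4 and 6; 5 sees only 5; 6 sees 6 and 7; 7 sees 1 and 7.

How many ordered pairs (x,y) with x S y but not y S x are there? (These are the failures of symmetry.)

Enumerating: (1,2), (2,3), (3,5), (4,6), (6,7), (7,1).

6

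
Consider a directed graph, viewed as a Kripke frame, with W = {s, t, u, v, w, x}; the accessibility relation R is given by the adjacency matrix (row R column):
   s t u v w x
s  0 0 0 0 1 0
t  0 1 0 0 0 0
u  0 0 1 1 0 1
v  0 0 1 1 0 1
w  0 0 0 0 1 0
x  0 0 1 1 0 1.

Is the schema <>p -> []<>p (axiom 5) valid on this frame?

By correspondence theory, 5 is valid on a frame iff R is Euclidean.
Euclidean: yes — any two successors of a common world are R-related.

Yes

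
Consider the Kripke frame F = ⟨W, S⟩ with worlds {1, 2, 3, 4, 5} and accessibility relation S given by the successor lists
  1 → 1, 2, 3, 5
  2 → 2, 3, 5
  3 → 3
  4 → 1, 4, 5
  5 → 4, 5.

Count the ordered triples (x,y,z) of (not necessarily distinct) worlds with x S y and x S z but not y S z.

Enumerating: (1,2,1), (1,3,1), (1,3,2), (1,3,5), (1,5,1), (1,5,2), (1,5,3), (2,3,2), (2,3,5), (2,5,2), (2,5,3), (4,1,4), (4,5,1).

13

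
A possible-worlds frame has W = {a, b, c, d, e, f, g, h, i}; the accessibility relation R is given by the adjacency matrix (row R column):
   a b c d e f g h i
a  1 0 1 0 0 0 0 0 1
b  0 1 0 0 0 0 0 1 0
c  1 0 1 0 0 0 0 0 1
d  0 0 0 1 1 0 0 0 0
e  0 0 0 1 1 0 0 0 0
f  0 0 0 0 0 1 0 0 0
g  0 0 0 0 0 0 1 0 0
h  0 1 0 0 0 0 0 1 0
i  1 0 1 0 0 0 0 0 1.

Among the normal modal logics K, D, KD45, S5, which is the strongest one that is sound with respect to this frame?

S5

Serial (axiom D): yes — every world has a successor (e.g. a R a).
Euclidean (axiom 5): yes — any two successors of a common world are R-related.
Transitive (axiom 4): yes — every two-step R-path is closed by a direct edge.
Reflexive (axiom T): yes — every world is R-related to itself.
So F validates K, D, KD45, S5. The strongest is S5.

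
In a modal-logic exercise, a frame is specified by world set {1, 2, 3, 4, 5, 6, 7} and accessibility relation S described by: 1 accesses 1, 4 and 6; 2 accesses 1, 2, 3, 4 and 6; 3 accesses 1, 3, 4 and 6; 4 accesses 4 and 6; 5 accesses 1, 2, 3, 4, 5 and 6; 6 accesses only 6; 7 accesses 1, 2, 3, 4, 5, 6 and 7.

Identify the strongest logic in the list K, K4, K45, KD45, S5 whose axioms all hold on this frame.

K4

Transitive (axiom 4): yes — every two-step S-path is closed by a direct edge.
Euclidean (axiom 5): no — 1 S 6 and 1 S 4, but not 6 S 4.
Serial (axiom D): yes — every world has a successor (e.g. 1 S 1).
Reflexive (axiom T): yes — every world is S-related to itself.
So F validates K, K4; K45 would additionally require S to be Euclidean. The strongest is K4.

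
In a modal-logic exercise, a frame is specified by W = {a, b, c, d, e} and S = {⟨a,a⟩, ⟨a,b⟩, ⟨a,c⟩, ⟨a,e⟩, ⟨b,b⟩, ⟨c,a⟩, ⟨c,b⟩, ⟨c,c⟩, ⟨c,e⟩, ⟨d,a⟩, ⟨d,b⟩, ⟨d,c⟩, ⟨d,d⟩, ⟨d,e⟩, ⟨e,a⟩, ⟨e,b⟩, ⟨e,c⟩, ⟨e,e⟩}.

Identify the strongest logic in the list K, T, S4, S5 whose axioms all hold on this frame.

Reflexive (axiom T): yes — every world is S-related to itself.
Transitive (axiom 4): yes — every two-step S-path is closed by a direct edge.
Euclidean (axiom 5): no — a S b and a S c, but not b S c.
So F validates K, T, S4; S5 would additionally require S to be Euclidean. The strongest is S4.

S4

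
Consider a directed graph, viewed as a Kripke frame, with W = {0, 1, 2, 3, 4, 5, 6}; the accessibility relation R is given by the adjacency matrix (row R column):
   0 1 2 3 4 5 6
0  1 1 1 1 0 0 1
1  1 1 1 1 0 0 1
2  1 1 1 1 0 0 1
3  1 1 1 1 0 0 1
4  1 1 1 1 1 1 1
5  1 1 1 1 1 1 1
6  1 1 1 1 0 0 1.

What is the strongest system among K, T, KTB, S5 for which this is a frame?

T

Reflexive (axiom T): yes — every world is R-related to itself.
Symmetric (axiom B): no — 4 R 0 but not 0 R 4.
Euclidean (axiom 5): no — 4 R 0 and 4 R 5, but not 0 R 5.
So F validates K, T; KTB would additionally require R to be symmetric. The strongest is T.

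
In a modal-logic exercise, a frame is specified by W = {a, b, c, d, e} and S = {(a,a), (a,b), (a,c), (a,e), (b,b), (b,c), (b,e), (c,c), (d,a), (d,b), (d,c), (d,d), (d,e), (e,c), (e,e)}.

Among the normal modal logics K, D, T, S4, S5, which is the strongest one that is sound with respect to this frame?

S4

Serial (axiom D): yes — every world has a successor (e.g. a S a).
Reflexive (axiom T): yes — every world is S-related to itself.
Transitive (axiom 4): yes — every two-step S-path is closed by a direct edge.
Euclidean (axiom 5): no — a S c and a S b, but not c S b.
So F validates K, D, T, S4; S5 would additionally require S to be Euclidean. The strongest is S4.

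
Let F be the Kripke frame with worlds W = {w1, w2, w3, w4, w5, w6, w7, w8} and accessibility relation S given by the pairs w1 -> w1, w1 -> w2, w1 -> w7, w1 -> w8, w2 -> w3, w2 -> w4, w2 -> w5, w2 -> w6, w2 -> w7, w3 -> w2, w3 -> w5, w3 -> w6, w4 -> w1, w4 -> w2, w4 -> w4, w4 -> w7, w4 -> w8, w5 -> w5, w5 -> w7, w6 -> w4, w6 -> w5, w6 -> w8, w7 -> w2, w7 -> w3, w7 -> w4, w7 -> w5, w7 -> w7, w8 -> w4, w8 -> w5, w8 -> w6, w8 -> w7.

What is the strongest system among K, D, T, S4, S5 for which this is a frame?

Serial (axiom D): yes — every world has a successor (e.g. w1 S w1).
Reflexive (axiom T): no — w2 is not related to itself.
Transitive (axiom 4): no — w1 S w2 and w2 S w3, but not w1 S w3.
Euclidean (axiom 5): no — w1 S w2 and w1 S w8, but not w2 S w8.
So F validates K, D; T would additionally require S to be reflexive. The strongest is D.

D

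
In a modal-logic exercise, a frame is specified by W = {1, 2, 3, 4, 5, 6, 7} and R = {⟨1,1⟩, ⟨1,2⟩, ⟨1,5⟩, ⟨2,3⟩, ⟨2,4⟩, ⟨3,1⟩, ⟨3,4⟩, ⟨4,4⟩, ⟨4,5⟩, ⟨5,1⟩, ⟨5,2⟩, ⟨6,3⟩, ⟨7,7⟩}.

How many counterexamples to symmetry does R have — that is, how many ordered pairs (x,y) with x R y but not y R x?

Enumerating: (1,2), (2,3), (2,4), (3,1), (3,4), (4,5), (5,2), (6,3).

8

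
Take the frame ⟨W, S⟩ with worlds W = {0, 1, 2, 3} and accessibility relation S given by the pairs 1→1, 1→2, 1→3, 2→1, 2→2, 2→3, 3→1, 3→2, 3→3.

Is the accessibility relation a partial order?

Reflexive: no — 0 is not related to itself.
Transitive: yes — every two-step S-path is closed by a direct edge.
Antisymmetric: no — 1 S 2 and 2 S 1 with 1 ≠ 2.
So S is not a partial order.

No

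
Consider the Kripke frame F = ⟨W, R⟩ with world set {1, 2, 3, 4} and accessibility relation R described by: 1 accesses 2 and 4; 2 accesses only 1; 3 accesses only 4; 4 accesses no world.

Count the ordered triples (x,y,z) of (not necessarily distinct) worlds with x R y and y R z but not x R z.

Enumerating: (1,2,1), (2,1,2), (2,1,4).

3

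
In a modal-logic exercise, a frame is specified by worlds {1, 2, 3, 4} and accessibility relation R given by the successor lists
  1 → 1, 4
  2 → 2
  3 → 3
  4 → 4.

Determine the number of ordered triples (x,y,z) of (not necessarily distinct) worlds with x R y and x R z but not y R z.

Enumerating: (1,4,1).

1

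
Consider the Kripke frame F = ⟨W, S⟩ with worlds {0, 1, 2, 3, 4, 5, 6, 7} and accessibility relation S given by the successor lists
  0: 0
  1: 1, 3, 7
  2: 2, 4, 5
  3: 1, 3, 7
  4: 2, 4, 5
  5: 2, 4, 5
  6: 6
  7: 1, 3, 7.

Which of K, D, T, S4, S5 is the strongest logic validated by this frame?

S5

Serial (axiom D): yes — every world has a successor (e.g. 0 S 0).
Reflexive (axiom T): yes — every world is S-related to itself.
Transitive (axiom 4): yes — every two-step S-path is closed by a direct edge.
Euclidean (axiom 5): yes — any two successors of a common world are S-related.
So F validates K, D, T, S4, S5. The strongest is S5.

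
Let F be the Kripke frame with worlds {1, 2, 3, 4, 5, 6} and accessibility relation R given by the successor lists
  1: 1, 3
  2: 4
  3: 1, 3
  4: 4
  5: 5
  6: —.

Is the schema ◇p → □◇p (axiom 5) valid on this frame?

The schema 5 characterises exactly the Euclidean frames.
Euclidean: yes — any two successors of a common world are R-related.

Yes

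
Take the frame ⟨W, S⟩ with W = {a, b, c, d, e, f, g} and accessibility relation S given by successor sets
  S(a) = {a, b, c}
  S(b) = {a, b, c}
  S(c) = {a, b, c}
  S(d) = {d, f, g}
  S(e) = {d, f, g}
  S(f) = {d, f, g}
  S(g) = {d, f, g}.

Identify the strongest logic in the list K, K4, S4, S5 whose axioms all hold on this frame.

Transitive (axiom 4): yes — every two-step S-path is closed by a direct edge.
Reflexive (axiom T): no — e is not related to itself.
Euclidean (axiom 5): yes — any two successors of a common world are S-related.
So F validates K, K4; S4 would additionally require S to be reflexive. The strongest is K4.

K4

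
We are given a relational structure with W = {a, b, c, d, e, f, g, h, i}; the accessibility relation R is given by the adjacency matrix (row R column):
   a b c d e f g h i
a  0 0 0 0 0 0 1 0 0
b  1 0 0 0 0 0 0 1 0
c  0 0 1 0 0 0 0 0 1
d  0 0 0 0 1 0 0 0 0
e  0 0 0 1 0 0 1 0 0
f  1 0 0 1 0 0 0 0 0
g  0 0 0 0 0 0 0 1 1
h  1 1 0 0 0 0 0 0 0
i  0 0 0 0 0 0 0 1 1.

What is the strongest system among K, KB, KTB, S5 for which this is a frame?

K

Symmetric (axiom B): no — a R g but not g R a.
Reflexive (axiom T): no — a is not related to itself.
Euclidean (axiom 5): no — b R a and b R h, but not a R h.
So F validates K; KB would additionally require R to be symmetric. The strongest is K.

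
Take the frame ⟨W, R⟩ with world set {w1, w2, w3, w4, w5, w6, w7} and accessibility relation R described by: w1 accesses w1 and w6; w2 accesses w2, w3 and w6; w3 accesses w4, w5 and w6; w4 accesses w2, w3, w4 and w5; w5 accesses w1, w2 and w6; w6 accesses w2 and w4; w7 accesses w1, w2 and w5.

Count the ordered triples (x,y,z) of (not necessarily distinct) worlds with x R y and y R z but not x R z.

Enumerating: (w1,w6,w2), (w1,w6,w4), (w2,w3,w4), (w2,w3,w5), (w2,w6,w4), (w3,w4,w2), (w3,w4,w3), (w3,w5,w1), (w3,w5,w2), (w3,w6,w2), (w4,w2,w6), (w4,w3,w6), … and 12 more.
Total: 24.

24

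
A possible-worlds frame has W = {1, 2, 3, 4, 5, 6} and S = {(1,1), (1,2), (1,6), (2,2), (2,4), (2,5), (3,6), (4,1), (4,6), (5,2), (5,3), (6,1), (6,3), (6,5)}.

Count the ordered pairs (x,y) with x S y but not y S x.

6

Enumerating: (1,2), (2,4), (4,1), (4,6), (5,3), (6,5).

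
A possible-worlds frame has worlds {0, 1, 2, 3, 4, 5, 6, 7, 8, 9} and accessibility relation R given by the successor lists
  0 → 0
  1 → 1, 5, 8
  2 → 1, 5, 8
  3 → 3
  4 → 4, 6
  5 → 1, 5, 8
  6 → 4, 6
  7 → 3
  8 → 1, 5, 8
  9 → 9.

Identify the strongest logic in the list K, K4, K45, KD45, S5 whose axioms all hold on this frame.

Transitive (axiom 4): yes — every two-step R-path is closed by a direct edge.
Euclidean (axiom 5): yes — any two successors of a common world are R-related.
Serial (axiom D): yes — every world has a successor (e.g. 0 R 0).
Reflexive (axiom T): no — 2 is not related to itself.
So F validates K, K4, K45, KD45; S5 would additionally require R to be reflexive. The strongest is KD45.

KD45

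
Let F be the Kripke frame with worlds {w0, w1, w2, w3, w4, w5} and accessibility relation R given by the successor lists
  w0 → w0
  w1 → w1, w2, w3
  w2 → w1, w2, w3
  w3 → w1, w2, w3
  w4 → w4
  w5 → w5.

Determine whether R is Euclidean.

Euclidean: yes — any two successors of a common world are R-related.

Yes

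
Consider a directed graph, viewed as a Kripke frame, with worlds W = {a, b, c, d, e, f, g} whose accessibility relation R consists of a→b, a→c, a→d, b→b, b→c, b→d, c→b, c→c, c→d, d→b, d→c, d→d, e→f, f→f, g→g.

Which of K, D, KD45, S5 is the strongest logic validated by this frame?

Serial (axiom D): yes — every world has a successor (e.g. a R b).
Euclidean (axiom 5): yes — any two successors of a common world are R-related.
Transitive (axiom 4): yes — every two-step R-path is closed by a direct edge.
Reflexive (axiom T): no — a is not related to itself.
So F validates K, D, KD45; S5 would additionally require R to be reflexive. The strongest is KD45.

KD45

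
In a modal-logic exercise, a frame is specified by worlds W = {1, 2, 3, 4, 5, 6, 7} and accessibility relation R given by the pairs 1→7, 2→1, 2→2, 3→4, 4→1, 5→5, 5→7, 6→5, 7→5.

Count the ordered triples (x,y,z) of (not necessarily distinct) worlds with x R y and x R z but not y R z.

6

Enumerating: (1,7,7), (2,1,1), (2,1,2), (3,4,4), (4,1,1), (5,7,7).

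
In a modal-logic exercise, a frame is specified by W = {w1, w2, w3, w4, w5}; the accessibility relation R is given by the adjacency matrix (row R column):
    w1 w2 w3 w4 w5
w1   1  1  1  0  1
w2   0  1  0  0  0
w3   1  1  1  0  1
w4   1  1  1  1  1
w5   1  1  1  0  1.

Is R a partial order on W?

No

Reflexive: yes — every world is R-related to itself.
Transitive: yes — every two-step R-path is closed by a direct edge.
Antisymmetric: no — w1 R w3 and w3 R w1 with w1 ≠ w3.
So R is not a partial order.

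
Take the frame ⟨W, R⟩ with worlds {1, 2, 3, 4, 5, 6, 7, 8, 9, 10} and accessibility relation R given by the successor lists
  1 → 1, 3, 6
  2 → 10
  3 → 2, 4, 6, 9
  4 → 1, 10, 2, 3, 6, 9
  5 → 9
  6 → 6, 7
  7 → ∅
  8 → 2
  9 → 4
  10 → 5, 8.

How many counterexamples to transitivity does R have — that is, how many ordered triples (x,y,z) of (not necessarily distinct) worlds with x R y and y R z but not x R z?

Enumerating: (1,3,2), (1,3,4), (1,3,9), (1,6,7), (10,5,9), (10,8,2), (2,10,5), (2,10,8), (3,2,10), (3,4,1), (3,4,10), (3,4,3), … and 14 more.
Total: 26.

26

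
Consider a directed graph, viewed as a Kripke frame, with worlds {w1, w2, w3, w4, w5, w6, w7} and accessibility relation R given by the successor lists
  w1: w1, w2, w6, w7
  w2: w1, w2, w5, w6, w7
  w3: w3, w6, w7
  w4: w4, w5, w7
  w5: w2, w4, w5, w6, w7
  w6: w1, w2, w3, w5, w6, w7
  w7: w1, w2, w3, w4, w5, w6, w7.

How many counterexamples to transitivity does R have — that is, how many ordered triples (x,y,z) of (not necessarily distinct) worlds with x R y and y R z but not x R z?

30

Enumerating: (w1,w2,w5), (w1,w6,w3), (w1,w6,w5), (w1,w7,w3), (w1,w7,w4), (w1,w7,w5), (w2,w5,w4), (w2,w6,w3), (w2,w7,w3), (w2,w7,w4), (w3,w6,w1), (w3,w6,w2), … and 18 more.
Total: 30.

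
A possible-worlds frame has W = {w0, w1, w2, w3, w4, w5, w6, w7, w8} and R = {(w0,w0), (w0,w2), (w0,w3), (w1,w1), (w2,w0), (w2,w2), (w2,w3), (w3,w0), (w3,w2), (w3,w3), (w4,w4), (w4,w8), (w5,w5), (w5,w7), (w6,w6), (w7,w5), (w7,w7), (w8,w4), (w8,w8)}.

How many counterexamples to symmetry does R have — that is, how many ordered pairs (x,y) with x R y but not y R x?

R is symmetric; there are no such tuples.

0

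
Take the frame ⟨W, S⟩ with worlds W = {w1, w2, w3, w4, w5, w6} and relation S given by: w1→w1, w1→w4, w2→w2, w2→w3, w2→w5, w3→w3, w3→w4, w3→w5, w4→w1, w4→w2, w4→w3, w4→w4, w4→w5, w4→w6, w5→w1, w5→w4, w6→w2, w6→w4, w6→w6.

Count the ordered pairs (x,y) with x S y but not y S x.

Enumerating: (w2,w3), (w2,w5), (w3,w5), (w4,w2), (w5,w1), (w6,w2).

6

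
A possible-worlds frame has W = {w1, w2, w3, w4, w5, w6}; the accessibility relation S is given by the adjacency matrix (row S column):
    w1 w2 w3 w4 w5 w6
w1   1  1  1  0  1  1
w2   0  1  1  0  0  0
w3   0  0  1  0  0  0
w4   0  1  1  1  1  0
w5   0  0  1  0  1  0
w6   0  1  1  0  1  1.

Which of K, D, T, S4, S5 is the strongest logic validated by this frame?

S4

Serial (axiom D): yes — every world has a successor (e.g. w1 S w1).
Reflexive (axiom T): yes — every world is S-related to itself.
Transitive (axiom 4): yes — every two-step S-path is closed by a direct edge.
Euclidean (axiom 5): no — w1 S w2 and w1 S w5, but not w2 S w5.
So F validates K, D, T, S4; S5 would additionally require S to be Euclidean. The strongest is S4.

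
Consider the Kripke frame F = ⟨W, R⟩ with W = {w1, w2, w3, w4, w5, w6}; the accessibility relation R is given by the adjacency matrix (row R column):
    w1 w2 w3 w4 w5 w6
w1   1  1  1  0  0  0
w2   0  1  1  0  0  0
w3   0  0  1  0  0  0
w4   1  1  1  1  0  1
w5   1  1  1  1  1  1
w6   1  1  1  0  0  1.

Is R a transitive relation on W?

Yes

Transitive: yes — every two-step R-path is closed by a direct edge.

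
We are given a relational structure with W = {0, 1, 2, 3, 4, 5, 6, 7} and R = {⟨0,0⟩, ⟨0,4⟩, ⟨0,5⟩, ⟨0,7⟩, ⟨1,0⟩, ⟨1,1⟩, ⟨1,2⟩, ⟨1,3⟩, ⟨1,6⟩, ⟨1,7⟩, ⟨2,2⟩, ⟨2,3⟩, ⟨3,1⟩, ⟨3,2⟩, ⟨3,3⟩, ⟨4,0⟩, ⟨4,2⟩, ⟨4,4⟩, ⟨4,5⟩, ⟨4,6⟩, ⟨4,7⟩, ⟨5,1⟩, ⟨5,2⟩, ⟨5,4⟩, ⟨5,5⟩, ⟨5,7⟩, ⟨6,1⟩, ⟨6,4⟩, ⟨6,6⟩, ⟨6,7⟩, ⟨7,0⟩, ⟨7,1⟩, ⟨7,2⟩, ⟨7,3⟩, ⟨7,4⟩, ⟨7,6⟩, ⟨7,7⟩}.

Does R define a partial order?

Reflexive: yes — every world is R-related to itself.
Transitive: no — 0 R 4 and 4 R 2, but not 0 R 2.
Antisymmetric: no — 0 R 4 and 4 R 0 with 0 ≠ 4.
So R is not a partial order.

No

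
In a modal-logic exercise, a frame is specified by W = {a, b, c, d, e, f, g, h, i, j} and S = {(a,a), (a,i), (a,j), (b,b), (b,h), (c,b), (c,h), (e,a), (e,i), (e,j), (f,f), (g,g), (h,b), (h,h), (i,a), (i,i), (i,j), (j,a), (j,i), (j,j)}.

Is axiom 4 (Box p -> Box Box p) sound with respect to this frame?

The schema 4 characterises exactly the transitive frames.
Transitive: yes — every two-step S-path is closed by a direct edge.

Yes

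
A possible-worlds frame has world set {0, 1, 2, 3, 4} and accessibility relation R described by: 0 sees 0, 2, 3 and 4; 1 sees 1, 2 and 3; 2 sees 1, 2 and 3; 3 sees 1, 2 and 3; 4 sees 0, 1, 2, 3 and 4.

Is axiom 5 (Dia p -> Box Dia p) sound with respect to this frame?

Axiom 5 corresponds to the accessibility relation being Euclidean.
Euclidean: no — 0 R 2 and 0 R 4, but not 2 R 4.

No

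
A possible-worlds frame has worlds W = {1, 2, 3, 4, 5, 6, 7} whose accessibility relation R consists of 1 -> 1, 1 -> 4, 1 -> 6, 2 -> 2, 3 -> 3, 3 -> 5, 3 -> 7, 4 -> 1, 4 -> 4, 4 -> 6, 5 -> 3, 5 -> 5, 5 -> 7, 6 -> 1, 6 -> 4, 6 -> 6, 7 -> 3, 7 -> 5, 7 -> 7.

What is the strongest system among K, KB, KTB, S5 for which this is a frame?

S5

Symmetric (axiom B): yes — every pair in R has its reverse in R.
Reflexive (axiom T): yes — every world is R-related to itself.
Euclidean (axiom 5): yes — any two successors of a common world are R-related.
So F validates K, KB, KTB, S5. The strongest is S5.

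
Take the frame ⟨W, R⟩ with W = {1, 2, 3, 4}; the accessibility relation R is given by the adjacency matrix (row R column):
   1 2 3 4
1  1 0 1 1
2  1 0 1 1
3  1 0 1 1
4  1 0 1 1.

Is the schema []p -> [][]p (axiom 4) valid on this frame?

Axiom 4 corresponds to the accessibility relation being transitive.
Transitive: yes — every two-step R-path is closed by a direct edge.

Yes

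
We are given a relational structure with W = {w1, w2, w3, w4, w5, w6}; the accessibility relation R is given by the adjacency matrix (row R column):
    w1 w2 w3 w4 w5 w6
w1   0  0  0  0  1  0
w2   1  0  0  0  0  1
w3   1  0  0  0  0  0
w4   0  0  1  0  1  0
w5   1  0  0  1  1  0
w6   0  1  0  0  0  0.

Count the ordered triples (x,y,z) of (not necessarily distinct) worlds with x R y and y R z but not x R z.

Enumerating: (w1,w5,w1), (w1,w5,w4), (w2,w1,w5), (w2,w6,w2), (w3,w1,w5), (w4,w3,w1), (w4,w5,w1), (w4,w5,w4), (w5,w4,w3), (w6,w2,w1), (w6,w2,w6).

11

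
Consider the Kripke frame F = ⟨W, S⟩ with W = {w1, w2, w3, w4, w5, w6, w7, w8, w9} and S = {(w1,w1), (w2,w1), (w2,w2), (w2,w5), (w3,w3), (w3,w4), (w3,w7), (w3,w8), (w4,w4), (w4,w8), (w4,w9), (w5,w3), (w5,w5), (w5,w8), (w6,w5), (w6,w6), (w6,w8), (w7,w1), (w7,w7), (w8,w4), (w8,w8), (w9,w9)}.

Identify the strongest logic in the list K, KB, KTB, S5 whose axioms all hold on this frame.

Symmetric (axiom B): no — w2 S w1 but not w1 S w2.
Reflexive (axiom T): yes — every world is S-related to itself.
Euclidean (axiom 5): no — w2 S w1 and w2 S w5, but not w1 S w5.
So F validates K; KB would additionally require S to be symmetric. The strongest is K.

K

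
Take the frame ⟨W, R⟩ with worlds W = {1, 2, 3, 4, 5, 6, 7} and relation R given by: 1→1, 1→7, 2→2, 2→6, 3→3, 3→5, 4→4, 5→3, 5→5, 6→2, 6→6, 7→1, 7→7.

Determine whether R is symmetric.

Yes

Symmetric: yes — every pair in R has its reverse in R.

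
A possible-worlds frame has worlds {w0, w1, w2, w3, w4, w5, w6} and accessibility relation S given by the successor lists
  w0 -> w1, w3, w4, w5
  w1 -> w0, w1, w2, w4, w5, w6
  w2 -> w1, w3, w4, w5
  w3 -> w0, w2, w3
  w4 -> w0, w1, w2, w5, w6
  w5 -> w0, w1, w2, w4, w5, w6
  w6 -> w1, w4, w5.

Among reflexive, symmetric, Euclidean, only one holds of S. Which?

symmetric

Reflexive: no — w0 is not related to itself.
Symmetric: yes — every pair in S has its reverse in S.
Euclidean: no — w0 S w1 and w0 S w3, but not w1 S w3.
Only symmetric holds.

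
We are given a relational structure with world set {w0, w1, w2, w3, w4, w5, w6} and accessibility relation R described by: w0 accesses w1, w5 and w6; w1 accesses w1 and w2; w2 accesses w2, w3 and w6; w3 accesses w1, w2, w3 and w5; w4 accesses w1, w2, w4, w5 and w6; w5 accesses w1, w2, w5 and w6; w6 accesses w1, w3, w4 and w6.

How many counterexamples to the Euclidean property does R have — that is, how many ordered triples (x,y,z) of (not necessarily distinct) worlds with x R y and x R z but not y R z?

32

Enumerating: (w0,w1,w5), (w0,w1,w6), (w0,w6,w5), (w1,w2,w1), (w2,w3,w6), (w2,w6,w2), (w3,w1,w3), (w3,w1,w5), (w3,w2,w1), (w3,w2,w5), (w3,w5,w3), (w4,w1,w4), … and 20 more.
Total: 32.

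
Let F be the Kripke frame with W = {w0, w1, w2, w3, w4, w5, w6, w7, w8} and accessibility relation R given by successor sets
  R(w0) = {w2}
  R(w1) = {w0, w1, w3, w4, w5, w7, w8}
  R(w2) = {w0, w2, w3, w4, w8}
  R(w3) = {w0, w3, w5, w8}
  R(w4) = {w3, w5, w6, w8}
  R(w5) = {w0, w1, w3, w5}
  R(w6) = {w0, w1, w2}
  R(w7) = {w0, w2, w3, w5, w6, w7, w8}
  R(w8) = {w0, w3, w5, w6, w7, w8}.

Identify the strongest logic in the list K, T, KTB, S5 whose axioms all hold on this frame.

K

Reflexive (axiom T): no — w0 is not related to itself.
Symmetric (axiom B): no — w1 R w0 but not w0 R w1.
Euclidean (axiom 5): no — w1 R w0 and w1 R w3, but not w0 R w3.
So F validates K; T would additionally require R to be reflexive. The strongest is K.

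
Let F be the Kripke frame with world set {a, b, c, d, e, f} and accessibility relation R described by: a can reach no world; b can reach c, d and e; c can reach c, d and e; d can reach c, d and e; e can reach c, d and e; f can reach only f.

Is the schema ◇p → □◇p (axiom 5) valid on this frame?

Yes

The schema 5 characterises exactly the Euclidean frames.
Euclidean: yes — any two successors of a common world are R-related.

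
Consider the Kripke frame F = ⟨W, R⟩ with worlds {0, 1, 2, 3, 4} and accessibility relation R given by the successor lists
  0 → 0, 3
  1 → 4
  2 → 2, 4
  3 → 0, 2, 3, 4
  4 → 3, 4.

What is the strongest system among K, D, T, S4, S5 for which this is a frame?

Serial (axiom D): yes — every world has a successor (e.g. 0 R 0).
Reflexive (axiom T): no — 1 is not related to itself.
Transitive (axiom 4): no — 0 R 3 and 3 R 2, but not 0 R 2.
Euclidean (axiom 5): no — 3 R 0 and 3 R 2, but not 0 R 2.
So F validates K, D; T would additionally require R to be reflexive. The strongest is D.

D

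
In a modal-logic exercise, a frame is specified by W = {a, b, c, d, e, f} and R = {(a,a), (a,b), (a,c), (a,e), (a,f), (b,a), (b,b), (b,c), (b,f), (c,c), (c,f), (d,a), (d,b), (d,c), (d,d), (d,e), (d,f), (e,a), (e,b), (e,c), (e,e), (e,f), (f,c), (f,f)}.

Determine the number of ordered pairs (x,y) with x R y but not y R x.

Enumerating: (a,c), (a,f), (b,c), (b,f), (d,a), (d,b), (d,c), (d,e), (d,f), (e,b), (e,c), (e,f).

12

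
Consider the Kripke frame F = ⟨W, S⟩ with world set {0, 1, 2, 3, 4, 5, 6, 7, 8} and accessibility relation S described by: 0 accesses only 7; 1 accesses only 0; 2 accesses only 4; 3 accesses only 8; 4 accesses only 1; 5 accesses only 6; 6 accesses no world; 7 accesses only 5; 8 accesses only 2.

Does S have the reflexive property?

No

Reflexive: no — 0 is not related to itself.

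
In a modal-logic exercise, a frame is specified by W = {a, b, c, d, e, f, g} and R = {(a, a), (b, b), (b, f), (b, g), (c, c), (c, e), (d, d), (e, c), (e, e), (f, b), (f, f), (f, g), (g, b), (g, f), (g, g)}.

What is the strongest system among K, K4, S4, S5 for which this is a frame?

Transitive (axiom 4): yes — every two-step R-path is closed by a direct edge.
Reflexive (axiom T): yes — every world is R-related to itself.
Euclidean (axiom 5): yes — any two successors of a common world are R-related.
So F validates K, K4, S4, S5. The strongest is S5.

S5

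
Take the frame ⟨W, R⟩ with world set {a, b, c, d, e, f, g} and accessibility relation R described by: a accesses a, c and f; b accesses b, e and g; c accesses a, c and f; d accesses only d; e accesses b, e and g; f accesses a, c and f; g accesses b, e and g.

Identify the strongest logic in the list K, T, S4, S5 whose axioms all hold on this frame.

S5

Reflexive (axiom T): yes — every world is R-related to itself.
Transitive (axiom 4): yes — every two-step R-path is closed by a direct edge.
Euclidean (axiom 5): yes — any two successors of a common world are R-related.
So F validates K, T, S4, S5. The strongest is S5.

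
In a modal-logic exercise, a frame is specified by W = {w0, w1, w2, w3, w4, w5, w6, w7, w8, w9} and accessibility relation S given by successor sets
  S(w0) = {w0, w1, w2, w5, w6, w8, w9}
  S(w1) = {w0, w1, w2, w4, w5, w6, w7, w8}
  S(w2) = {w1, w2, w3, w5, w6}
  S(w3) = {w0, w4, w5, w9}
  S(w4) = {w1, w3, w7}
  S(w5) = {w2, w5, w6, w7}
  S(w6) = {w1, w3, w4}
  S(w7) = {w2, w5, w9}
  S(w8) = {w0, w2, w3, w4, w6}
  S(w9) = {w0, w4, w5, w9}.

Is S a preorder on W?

Reflexive: no — w3 is not related to itself.
Transitive: no — w0 S w1 and w1 S w4, but not w0 S w4.
So S is not a preorder.

No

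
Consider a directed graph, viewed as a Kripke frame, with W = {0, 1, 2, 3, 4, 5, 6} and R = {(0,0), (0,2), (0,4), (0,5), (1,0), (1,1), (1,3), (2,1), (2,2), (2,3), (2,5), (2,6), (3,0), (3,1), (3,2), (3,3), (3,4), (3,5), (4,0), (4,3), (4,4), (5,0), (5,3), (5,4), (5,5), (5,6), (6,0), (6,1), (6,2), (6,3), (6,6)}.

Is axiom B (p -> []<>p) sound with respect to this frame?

No

The schema B characterises exactly the symmetric frames.
Symmetric: no — 0 R 2 but not 2 R 0.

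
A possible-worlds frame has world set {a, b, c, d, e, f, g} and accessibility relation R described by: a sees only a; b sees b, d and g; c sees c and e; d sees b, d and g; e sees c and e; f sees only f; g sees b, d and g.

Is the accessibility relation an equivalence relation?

Reflexive: yes — every world is R-related to itself.
Symmetric: yes — every pair in R has its reverse in R.
Transitive: yes — every two-step R-path is closed by a direct edge.
So R is an equivalence relation.

Yes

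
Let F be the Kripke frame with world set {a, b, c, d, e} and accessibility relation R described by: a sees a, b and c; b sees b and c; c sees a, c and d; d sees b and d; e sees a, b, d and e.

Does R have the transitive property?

No

Transitive: no — a R c and c R d, but not a R d.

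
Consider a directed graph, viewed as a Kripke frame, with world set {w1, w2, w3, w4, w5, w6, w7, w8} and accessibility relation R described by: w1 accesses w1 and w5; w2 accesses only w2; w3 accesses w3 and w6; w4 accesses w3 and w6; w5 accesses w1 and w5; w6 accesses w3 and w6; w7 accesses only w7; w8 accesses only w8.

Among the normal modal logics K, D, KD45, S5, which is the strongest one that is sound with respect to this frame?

Serial (axiom D): yes — every world has a successor (e.g. w1 R w1).
Euclidean (axiom 5): yes — any two successors of a common world are R-related.
Transitive (axiom 4): yes — every two-step R-path is closed by a direct edge.
Reflexive (axiom T): no — w4 is not related to itself.
So F validates K, D, KD45; S5 would additionally require R to be reflexive. The strongest is KD45.

KD45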